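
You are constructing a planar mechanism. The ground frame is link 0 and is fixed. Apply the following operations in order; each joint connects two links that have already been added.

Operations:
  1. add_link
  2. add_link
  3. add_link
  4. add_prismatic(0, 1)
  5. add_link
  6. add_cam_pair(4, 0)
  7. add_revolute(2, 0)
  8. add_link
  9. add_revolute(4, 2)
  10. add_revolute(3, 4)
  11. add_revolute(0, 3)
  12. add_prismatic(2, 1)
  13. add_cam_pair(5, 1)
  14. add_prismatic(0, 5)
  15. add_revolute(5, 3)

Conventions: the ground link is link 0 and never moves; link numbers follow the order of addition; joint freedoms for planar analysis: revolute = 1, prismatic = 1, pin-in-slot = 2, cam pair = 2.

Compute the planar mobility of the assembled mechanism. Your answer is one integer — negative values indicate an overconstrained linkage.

link 0 = ground. State L|J1|J2 = 1|0|0
+link1  2|0|0
+link2  3|0|0
+link3  4|0|0
P(0,1) f=1→J1  4|1|0
+link4  5|1|0
C(4,0) f=2→J2  5|1|1
R(2,0) f=1→J1  5|2|1
+link5  6|2|1
R(4,2) f=1→J1  6|3|1
R(3,4) f=1→J1  6|4|1
R(0,3) f=1→J1  6|5|1
P(2,1) f=1→J1  6|6|1
C(5,1) f=2→J2  6|6|2
P(0,5) f=1→J1  6|7|2
R(5,3) f=1→J1  6|8|2
M = 3(6−1)−2·8−2 = 15−16−2 = -3

M = -3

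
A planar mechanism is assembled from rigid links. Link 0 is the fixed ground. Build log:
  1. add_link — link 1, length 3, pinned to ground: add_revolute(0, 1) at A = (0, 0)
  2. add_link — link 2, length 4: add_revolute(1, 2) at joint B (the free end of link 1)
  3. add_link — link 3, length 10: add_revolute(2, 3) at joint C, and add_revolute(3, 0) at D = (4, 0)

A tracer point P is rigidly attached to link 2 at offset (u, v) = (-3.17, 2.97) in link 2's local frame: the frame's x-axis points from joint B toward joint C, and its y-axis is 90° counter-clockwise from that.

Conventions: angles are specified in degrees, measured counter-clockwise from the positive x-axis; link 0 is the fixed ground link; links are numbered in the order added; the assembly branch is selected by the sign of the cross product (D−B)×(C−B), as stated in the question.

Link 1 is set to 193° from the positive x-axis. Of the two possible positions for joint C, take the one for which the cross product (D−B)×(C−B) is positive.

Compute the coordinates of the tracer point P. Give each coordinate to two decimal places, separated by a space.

A=(0,0), D=(4.00,0)
B = A + 3.00·(cos193°, sin193°) = (-2.9231, -0.6749)
|BD| = 6.9559
circle(B,4.00) ∩ circle(D,10.00): a=-2.5601, h=3.0735
  candidates: C₊=(-5.7693,2.1357) cross=21.379; C₋=(-5.1729,-3.9822) cross=-21.379
  branch + wants cross > 0 → take C=(-5.7693,2.1357) (cross=21.379)
ex = (C−B)/|BC| = (-0.7115,0.7026); ey = (-0.7026,-0.7115)
P = B + -3.17·ex + 2.97·ey = (-2.7544,-5.0155)

-2.75 -5.02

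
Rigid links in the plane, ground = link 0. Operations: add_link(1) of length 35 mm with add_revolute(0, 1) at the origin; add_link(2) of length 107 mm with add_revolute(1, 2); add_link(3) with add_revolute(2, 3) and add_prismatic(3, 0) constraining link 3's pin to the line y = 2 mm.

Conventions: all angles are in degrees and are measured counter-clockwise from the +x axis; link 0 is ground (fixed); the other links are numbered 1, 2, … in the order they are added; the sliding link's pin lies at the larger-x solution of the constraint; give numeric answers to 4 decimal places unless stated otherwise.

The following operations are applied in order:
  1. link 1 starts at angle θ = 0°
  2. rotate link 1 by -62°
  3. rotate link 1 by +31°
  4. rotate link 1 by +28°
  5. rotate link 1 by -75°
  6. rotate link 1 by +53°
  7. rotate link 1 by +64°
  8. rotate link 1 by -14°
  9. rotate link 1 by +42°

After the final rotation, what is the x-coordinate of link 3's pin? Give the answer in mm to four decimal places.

geometry: r = 35 mm, L = 107 mm, e = 2 mm; θ starts at 0°
rotate link 1 by -62°: θ ← 0° -62° = -62°
rotate link 1 by +31°: θ ← -62° +31° = -31°
rotate link 1 by +28°: θ ← -31° +28° = -3°
rotate link 1 by -75°: θ ← -3° -75° = -78°
rotate link 1 by +53°: θ ← -78° +53° = -25°
rotate link 1 by +64°: θ ← -25° +64° = 39°
rotate link 1 by -14°: θ ← 39° -14° = 25°
rotate link 1 by +42°: θ ← 25° +42° = 67°
crank pin P = (r cos θ, r sin θ) = (13.675589, 32.217670)
h = r sin θ − e = 32.217670 − 2 = 30.217670
x = r cos θ + √(L² − h²) = 13.675589 + 102.644495 = 116.320085

116.3201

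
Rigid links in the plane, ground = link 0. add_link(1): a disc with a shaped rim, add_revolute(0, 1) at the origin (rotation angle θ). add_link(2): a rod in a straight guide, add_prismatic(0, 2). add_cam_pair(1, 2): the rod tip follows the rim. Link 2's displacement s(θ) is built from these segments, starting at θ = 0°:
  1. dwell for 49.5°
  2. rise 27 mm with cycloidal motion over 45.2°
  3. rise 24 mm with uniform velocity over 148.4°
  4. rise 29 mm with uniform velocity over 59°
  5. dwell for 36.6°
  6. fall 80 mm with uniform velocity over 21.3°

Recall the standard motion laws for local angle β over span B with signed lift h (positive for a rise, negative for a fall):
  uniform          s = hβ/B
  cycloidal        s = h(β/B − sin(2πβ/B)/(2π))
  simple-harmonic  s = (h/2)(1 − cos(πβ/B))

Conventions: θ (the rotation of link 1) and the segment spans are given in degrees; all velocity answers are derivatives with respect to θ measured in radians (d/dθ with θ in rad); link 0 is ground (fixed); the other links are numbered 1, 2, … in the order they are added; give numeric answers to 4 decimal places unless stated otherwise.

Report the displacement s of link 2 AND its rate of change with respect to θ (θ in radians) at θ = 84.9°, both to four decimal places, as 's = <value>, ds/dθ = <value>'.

segment 1 (0° to 49.5°, dwell): s unchanged at 0.0000
θ = 84.9° falls in segment 2 (49.5° to 94.7°, cycloidal, h = 27): β = 84.9 − 49.5 = 35.4°, B = 45.2°; Δs = 27·(0.7832 − sin(2π·0.7832)/(2π)) = 25.3501; s = 0.0000 + 25.3501 = 25.3501
velocity in seg [49.5°–94.7°] (cycloidal), θ in radians: β = 35.4° = 0.6178 rad, B = 45.2° = 0.7889 rad; ds/dθ = (h/B)(1 − cos(2πβ/B)) = (27/0.7889)(1 − cos(2π·0.7832)) = 27.140531 mm/rad

s = 25.3501, ds/dθ = 27.1405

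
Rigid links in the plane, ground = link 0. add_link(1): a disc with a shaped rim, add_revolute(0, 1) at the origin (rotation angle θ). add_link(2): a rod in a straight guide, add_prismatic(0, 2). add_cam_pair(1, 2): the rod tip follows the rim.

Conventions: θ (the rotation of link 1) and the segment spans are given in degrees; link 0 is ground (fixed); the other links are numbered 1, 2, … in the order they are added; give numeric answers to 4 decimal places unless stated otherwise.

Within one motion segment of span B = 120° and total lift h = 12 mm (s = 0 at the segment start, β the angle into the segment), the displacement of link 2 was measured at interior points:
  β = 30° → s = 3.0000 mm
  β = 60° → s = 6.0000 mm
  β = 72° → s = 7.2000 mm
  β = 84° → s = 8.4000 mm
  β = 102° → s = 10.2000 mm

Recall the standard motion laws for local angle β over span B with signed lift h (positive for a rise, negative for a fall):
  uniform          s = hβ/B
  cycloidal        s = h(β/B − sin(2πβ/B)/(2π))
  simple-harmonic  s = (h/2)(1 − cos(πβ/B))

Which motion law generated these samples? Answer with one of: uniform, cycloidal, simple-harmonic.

candidates at β/B = r: uniform s = h·r (linear in β); cycloidal s = h·(r − sin(2πr)/(2π)); simple-harmonic s = (h/2)(1 − cos(πr))
β=30°: printed 3.0000 | uniform 3.0000, cycloidal 1.0901, simple-harmonic 1.7574
β=60°: printed 6.0000 | uniform 6.0000, cycloidal 6.0000, simple-harmonic 6.0000
β=72°: printed 7.2000 | uniform 7.2000, cycloidal 8.3226, simple-harmonic 7.8541
β=84°: printed 8.4000 | uniform 8.4000, cycloidal 10.2164, simple-harmonic 9.5267
β=102°: printed 10.2000 | uniform 10.2000, cycloidal 11.7451, simple-harmonic 11.3460
only one law matches every sample → uniform

uniform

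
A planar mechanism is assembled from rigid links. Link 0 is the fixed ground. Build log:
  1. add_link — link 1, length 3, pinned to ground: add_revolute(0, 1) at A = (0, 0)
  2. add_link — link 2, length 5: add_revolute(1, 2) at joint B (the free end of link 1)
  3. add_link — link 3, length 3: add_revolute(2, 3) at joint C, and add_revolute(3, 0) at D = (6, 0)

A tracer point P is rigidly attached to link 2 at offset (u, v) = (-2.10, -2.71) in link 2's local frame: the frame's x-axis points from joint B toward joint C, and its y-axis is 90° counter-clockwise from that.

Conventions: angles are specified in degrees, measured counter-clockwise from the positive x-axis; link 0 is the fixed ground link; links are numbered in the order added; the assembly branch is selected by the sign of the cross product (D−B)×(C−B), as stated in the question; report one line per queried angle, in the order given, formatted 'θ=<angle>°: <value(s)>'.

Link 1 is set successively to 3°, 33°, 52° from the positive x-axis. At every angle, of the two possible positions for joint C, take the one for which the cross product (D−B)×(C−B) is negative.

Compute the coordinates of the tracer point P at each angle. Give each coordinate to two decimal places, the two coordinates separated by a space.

A=(0,0), D=(6.00,0)
θ=3°: B = A + 3.00·(cos3°, sin3°) = (2.9959, 0.1570)
θ=3°: |BD| = 3.0082
θ=3°: circle(B,5.00) ∩ circle(D,3.00): a=4.1635, h=2.7686
θ=3°:   candidates: C₊=(7.2982,2.7046) cross=8.329; C₋=(7.0092,-2.8252) cross=-8.329
θ=3°:   branch - wants cross < 0 → take C=(7.0092,-2.8252) (cross=-8.329)
θ=3°: ex = (C−B)/|BC| = (0.8027,-0.5964); ey = (0.5964,0.8027)
θ=3°: P = B + -2.10·ex + -2.71·ey = (-0.3060,-0.7657)
θ=33°: B = A + 3.00·(cos33°, sin33°) = (2.5160, 1.6339)
θ=33°: |BD| = 3.8481
θ=33°: circle(B,5.00) ∩ circle(D,3.00): a=4.0030, h=2.9960
θ=33°:   candidates: C₊=(7.4124,2.6467) cross=11.529; C₋=(4.8681,-2.7783) cross=-11.529
θ=33°:   branch - wants cross < 0 → take C=(4.8681,-2.7783) (cross=-11.529)
θ=33°: ex = (C−B)/|BC| = (0.4704,-0.8824); ey = (0.8824,0.4704)
θ=33°: P = B + -2.10·ex + -2.71·ey = (-0.8633,2.2122)
θ=52°: B = A + 3.00·(cos52°, sin52°) = (1.8470, 2.3640)
θ=52°: |BD| = 4.7787
θ=52°: circle(B,5.00) ∩ circle(D,3.00): a=4.0634, h=2.9135
θ=52°:   candidates: C₊=(6.8197,2.8858) cross=13.923; C₋=(3.9371,-2.1782) cross=-13.923
θ=52°:   branch - wants cross < 0 → take C=(3.9371,-2.1782) (cross=-13.923)
θ=52°: ex = (C−B)/|BC| = (0.4180,-0.9084); ey = (0.9084,0.4180)
θ=52°: P = B + -2.10·ex + -2.71·ey = (-1.4927,3.1389)

θ=3°: -0.31 -0.77
θ=33°: -0.86 2.21
θ=52°: -1.49 3.14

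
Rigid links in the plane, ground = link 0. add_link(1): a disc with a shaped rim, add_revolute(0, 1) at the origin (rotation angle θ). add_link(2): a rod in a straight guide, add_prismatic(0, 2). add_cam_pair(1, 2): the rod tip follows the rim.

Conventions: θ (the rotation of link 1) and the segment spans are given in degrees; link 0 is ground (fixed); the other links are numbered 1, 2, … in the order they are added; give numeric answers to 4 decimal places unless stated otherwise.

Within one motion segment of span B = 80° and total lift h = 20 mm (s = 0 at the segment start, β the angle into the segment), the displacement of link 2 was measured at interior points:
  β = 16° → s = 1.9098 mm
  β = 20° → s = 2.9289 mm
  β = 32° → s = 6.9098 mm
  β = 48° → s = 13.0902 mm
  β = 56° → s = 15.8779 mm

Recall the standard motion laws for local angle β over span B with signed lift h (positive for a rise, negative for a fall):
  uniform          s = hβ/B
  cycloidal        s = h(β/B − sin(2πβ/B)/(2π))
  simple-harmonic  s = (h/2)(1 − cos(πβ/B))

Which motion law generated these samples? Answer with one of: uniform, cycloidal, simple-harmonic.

candidates at β/B = r: uniform s = h·r (linear in β); cycloidal s = h·(r − sin(2πr)/(2π)); simple-harmonic s = (h/2)(1 − cos(πr))
β=16°: printed 1.9098 | uniform 4.0000, cycloidal 0.9727, simple-harmonic 1.9098
β=20°: printed 2.9289 | uniform 5.0000, cycloidal 1.8169, simple-harmonic 2.9289
β=32°: printed 6.9098 | uniform 8.0000, cycloidal 6.1290, simple-harmonic 6.9098
β=48°: printed 13.0902 | uniform 12.0000, cycloidal 13.8710, simple-harmonic 13.0902
β=56°: printed 15.8779 | uniform 14.0000, cycloidal 17.0273, simple-harmonic 15.8779
only one law matches every sample → simple-harmonic

simple-harmonic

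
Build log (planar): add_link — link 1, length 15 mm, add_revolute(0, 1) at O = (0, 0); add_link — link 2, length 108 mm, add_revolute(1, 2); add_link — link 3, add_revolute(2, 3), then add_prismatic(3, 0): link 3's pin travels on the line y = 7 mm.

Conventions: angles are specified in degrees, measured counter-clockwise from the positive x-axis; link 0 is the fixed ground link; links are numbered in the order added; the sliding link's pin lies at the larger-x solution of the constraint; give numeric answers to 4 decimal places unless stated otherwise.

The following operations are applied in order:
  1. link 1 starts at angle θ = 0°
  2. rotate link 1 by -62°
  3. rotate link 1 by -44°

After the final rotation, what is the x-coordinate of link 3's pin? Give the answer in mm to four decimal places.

geometry: r = 15 mm, L = 108 mm, e = 7 mm; θ starts at 0°
rotate link 1 by -62°: θ ← 0° -62° = -62°
rotate link 1 by -44°: θ ← -62° -44° = -106°
crank pin P = (r cos θ, r sin θ) = (-4.134560, -14.418925)
h = r sin θ − e = -14.418925 − 7 = -21.418925
x = r cos θ + √(L² − h²) = -4.134560 + 105.854757 = 101.720197

101.7202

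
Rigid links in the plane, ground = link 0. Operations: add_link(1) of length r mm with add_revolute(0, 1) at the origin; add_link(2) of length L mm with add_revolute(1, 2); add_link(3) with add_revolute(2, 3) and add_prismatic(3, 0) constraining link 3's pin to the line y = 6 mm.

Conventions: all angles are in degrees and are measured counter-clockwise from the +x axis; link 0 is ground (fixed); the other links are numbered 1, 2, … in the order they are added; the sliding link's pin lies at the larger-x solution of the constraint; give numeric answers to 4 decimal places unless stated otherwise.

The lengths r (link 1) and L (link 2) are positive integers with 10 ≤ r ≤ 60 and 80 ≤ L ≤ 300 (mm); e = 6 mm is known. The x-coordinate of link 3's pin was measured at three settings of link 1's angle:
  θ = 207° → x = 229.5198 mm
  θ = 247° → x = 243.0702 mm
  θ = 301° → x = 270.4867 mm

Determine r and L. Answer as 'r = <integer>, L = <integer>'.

constraint per measurement: (x − r cos θ)² + (r sin θ − e)² = L²
subtracting the θ₁ and θ₂ equations cancels the r² and L² terms:
r = (x₁² − x₂²) / (2[(x₁cos θ₁ + e sin θ₁) − (x₂cos θ₂ + e sin θ₂)]) = 30.0001 → r = 30
L² = (x₁ − r cos θ₁)² + (r sin θ₁ − e)² = 66048.9935 → L = 257.0000 → L = 257
check at θ₃=301°: x = 270.4867 (printed 270.4867) ✓

r = 30, L = 257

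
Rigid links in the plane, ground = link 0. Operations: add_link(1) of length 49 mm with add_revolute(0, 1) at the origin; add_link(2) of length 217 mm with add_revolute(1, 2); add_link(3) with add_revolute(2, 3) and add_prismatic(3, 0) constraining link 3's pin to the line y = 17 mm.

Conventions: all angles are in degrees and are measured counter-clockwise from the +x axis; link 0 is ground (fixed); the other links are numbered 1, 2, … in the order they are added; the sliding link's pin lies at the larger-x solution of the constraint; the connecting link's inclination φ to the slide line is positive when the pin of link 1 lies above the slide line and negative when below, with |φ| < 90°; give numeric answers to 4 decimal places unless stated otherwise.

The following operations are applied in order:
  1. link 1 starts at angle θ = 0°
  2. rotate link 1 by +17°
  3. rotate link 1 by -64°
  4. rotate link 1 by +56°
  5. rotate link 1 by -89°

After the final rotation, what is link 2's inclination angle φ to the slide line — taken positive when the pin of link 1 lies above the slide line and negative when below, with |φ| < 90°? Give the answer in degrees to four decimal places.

geometry: r = 49 mm, L = 217 mm, e = 17 mm; θ starts at 0°
rotate link 1 by +17°: θ ← 0° +17° = 17°
rotate link 1 by -64°: θ ← 17° -64° = -47°
rotate link 1 by +56°: θ ← -47° +56° = 9°
rotate link 1 by -89°: θ ← 9° -89° = -80°
h = r sin θ − e = -48.255580 − 17 = -65.255580
sin φ = h / L = -65.255580 / 217 = -0.30071696
φ = arcsin(-0.30071696) = -17.500670°

-17.5007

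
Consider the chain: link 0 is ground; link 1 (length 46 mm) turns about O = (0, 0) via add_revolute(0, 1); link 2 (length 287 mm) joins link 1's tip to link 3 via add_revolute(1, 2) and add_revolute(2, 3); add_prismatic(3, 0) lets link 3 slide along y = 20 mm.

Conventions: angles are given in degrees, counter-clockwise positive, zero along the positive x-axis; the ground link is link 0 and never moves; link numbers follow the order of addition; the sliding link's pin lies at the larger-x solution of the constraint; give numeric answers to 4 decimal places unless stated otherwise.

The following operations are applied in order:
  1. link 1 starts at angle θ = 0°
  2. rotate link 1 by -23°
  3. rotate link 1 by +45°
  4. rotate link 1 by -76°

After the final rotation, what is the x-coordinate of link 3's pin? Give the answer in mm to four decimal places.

geometry: r = 46 mm, L = 287 mm, e = 20 mm; θ starts at 0°
rotate link 1 by -23°: θ ← 0° -23° = -23°
rotate link 1 by +45°: θ ← -23° +45° = 22°
rotate link 1 by -76°: θ ← 22° -76° = -54°
crank pin P = (r cos θ, r sin θ) = (27.038122, -37.214782)
h = r sin θ − e = -37.214782 − 20 = -57.214782
x = r cos θ + √(L² − h²) = 27.038122 + 281.239166 = 308.277288

308.2773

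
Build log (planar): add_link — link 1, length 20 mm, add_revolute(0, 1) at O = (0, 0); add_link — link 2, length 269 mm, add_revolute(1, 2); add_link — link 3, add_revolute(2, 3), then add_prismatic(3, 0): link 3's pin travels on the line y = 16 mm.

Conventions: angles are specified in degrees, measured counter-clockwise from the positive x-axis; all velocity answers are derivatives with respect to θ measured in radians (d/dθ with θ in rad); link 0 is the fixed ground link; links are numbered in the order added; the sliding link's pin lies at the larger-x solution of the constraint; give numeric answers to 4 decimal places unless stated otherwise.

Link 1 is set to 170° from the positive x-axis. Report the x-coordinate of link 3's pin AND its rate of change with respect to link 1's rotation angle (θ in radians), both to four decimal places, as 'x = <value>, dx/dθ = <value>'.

geometry: r = 20 mm, L = 269 mm, e = 16 mm
crank pin P = (r cos θ, r sin θ) = (-19.696155, 3.472964)
h = r sin θ − e = 3.472964 − 16 = -12.527036
x = r cos θ + √(L² − h²) = -19.696155 + 268.708156 = 249.012001
dx/dθ = −r sin θ − h·r cos θ/√(L² − h²) (θ in radians; h = -12.527036) = -4.391188

x = 249.0120, dx/dθ = -4.3912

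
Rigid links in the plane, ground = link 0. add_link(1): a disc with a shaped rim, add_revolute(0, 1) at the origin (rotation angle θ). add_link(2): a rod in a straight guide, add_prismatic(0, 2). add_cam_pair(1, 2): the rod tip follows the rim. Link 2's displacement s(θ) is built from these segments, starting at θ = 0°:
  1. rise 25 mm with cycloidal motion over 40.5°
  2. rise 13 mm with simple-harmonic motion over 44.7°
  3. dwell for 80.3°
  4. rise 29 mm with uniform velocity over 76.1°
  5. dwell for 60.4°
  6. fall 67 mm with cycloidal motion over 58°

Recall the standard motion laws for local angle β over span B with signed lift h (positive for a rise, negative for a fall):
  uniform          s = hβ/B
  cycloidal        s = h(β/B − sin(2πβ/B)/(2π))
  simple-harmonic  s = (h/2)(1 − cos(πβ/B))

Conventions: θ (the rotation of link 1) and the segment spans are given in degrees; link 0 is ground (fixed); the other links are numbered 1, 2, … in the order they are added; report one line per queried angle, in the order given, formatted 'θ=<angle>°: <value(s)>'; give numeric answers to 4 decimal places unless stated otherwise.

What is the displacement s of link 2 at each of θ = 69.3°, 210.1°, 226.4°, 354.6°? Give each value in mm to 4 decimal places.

segment 1 (0° to 40.5°, cycloidal, h = 25) is passed completely: s = 0.0000 + (25) = 25.0000
θ = 69.3° falls in segment 2 (40.5° to 85.2°, simple-harmonic, h = 13): β = 69.3 − 40.5 = 28.8°, B = 44.7°; Δs = 13/2·(1 − cos(π·0.6443)) = 9.3467; s = 25.0000 + 9.3467 = 34.3467
segment 2 (40.5° to 85.2°, simple-harmonic, h = 13) is passed completely: s = 25.0000 + (13) = 38.0000
segment 3 (85.2° to 165.5°, dwell): s unchanged at 38.0000
θ = 210.1° falls in segment 4 (165.5° to 241.6°, uniform, h = 29): β = 210.1 − 165.5 = 44.6°, B = 76.1°; Δs = 29·44.6/76.1 = 16.9961; s = 38.0000 + 16.9961 = 54.9961
θ = 226.4° falls in segment 4 (165.5° to 241.6°, uniform, h = 29): β = 226.4 − 165.5 = 60.9°, B = 76.1°; Δs = 29·60.9/76.1 = 23.2076; s = 38.0000 + 23.2076 = 61.2076
segment 4 (165.5° to 241.6°, uniform, h = 29) is passed completely: s = 38.0000 + (29) = 67.0000
segment 5 (241.6° to 302°, dwell): s unchanged at 67.0000
θ = 354.6° falls in segment 6 (302° to 360°, cycloidal, h = -67): β = 354.6 − 302 = 52.6°, B = 58°; Δs = -67·(0.9069 − sin(2π·0.9069)/(2π)) = -66.6503; s = 67.0000 − 66.6503 = 0.3497

θ=69.3°: 34.3467
θ=210.1°: 54.9961
θ=226.4°: 61.2076
θ=354.6°: 0.3497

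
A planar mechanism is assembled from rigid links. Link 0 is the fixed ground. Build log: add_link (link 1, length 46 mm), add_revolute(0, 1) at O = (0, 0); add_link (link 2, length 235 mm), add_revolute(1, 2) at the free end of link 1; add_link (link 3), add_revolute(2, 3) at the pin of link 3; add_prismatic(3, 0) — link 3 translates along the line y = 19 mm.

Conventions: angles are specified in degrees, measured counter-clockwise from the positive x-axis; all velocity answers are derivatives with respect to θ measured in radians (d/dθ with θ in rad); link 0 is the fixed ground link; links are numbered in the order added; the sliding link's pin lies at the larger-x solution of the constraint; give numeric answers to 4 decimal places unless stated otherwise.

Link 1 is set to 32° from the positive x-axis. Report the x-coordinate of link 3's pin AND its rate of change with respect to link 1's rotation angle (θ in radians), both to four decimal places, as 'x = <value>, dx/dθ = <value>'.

geometry: r = 46 mm, L = 235 mm, e = 19 mm
crank pin P = (r cos θ, r sin θ) = (39.010212, 24.376286)
h = r sin θ − e = 24.376286 − 19 = 5.376286
x = r cos θ + √(L² − h²) = 39.010212 + 234.938493 = 273.948706
dx/dθ = −r sin θ − h·r cos θ/√(L² − h²) (θ in radians; h = 5.376286) = -25.268988

x = 273.9487, dx/dθ = -25.2690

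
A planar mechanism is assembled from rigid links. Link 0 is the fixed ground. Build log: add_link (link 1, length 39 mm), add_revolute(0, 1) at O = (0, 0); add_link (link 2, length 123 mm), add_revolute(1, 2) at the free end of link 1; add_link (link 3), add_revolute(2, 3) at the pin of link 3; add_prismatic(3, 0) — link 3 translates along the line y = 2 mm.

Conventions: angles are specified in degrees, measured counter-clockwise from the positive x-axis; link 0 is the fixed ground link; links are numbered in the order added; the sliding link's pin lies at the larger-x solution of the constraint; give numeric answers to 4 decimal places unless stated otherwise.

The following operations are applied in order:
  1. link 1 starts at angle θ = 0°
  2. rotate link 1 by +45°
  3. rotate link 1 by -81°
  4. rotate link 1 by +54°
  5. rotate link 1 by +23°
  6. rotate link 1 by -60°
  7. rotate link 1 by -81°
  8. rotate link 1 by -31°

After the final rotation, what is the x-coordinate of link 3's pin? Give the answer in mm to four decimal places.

geometry: r = 39 mm, L = 123 mm, e = 2 mm; θ starts at 0°
rotate link 1 by +45°: θ ← 0° +45° = 45°
rotate link 1 by -81°: θ ← 45° -81° = -36°
rotate link 1 by +54°: θ ← -36° +54° = 18°
rotate link 1 by +23°: θ ← 18° +23° = 41°
rotate link 1 by -60°: θ ← 41° -60° = -19°
rotate link 1 by -81°: θ ← -19° -81° = -100°
rotate link 1 by -31°: θ ← -100° -31° = -131°
crank pin P = (r cos θ, r sin θ) = (-25.586302, -29.433674)
h = r sin θ − e = -29.433674 − 2 = -31.433674
x = r cos θ + √(L² − h²) = -25.586302 + 118.915618 = 93.329316

93.3293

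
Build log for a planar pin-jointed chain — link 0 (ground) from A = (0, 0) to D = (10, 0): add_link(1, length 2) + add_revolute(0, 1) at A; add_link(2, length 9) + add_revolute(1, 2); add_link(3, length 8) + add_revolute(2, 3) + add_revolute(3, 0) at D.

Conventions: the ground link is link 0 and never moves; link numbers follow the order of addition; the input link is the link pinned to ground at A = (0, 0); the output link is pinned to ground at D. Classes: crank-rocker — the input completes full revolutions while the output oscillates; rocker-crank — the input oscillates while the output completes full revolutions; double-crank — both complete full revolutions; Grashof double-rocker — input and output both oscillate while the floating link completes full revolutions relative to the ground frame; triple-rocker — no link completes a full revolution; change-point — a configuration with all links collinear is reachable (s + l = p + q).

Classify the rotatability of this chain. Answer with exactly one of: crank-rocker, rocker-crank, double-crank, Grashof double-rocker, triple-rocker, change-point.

lengths: ground=10, input=2, coupler=9, output=8
sorted: s=2 (shortest), l=10 (longest), p+q=17
s + l = 12 vs p + q = 17
s + l < p + q (Grashof) with shortest = input link → crank-rocker

crank-rocker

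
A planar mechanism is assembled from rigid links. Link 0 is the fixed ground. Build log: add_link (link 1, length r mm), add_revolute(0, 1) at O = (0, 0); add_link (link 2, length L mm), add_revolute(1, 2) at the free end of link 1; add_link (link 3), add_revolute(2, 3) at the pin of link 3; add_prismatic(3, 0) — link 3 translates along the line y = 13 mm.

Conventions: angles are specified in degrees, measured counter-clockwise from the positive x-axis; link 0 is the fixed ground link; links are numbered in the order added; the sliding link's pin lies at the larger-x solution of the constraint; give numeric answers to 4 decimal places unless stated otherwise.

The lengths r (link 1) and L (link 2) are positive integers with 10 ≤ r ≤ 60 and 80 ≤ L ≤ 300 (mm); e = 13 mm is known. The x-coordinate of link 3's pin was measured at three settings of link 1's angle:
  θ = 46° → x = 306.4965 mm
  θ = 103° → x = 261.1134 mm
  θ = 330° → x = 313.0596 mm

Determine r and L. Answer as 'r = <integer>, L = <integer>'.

constraint per measurement: (x − r cos θ)² + (r sin θ − e)² = L²
subtracting the θ₁ and θ₂ equations cancels the r² and L² terms:
r = (x₁² − x₂²) / (2[(x₁cos θ₁ + e sin θ₁) − (x₂cos θ₂ + e sin θ₂)]) = 47.9999 → r = 48
L² = (x₁ − r cos θ₁)² + (r sin θ₁ − e)² = 75075.9740 → L = 274.0000 → L = 274
check at θ₃=330°: x = 313.0596 (printed 313.0596) ✓

r = 48, L = 274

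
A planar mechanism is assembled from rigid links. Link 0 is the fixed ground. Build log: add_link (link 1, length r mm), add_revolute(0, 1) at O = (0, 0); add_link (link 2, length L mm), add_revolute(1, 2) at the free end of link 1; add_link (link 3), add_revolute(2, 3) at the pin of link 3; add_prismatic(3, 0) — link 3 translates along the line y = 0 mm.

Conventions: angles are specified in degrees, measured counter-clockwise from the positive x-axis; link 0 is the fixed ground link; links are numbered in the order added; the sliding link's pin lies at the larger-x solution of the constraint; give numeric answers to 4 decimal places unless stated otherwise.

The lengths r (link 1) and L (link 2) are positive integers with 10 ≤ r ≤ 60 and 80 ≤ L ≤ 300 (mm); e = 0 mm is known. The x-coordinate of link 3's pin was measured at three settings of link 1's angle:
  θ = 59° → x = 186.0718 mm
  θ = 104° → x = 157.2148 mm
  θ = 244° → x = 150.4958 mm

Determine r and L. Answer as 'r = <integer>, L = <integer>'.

constraint per measurement: (x − r cos θ)² + (r sin θ − e)² = L²
subtracting the θ₁ and θ₂ equations cancels the r² and L² terms:
r = (x₁² − x₂²) / (2[(x₁cos θ₁ + e sin θ₁) − (x₂cos θ₂ + e sin θ₂)]) = 37.0000 → r = 37
L² = (x₁ − r cos θ₁)² + (r sin θ₁ − e)² = 28899.9942 → L = 170.0000 → L = 170
check at θ₃=244°: x = 150.4958 (printed 150.4958) ✓

r = 37, L = 170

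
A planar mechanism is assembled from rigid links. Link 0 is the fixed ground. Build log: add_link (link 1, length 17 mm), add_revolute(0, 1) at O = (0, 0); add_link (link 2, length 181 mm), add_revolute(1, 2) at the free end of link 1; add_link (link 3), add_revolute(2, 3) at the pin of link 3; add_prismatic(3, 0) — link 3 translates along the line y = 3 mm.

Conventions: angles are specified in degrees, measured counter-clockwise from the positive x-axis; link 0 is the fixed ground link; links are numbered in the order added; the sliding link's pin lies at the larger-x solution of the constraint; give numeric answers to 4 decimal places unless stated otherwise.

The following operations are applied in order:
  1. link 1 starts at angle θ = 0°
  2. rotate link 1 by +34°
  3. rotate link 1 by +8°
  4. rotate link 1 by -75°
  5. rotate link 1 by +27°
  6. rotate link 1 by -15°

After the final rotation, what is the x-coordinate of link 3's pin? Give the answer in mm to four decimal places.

geometry: r = 17 mm, L = 181 mm, e = 3 mm; θ starts at 0°
rotate link 1 by +34°: θ ← 0° +34° = 34°
rotate link 1 by +8°: θ ← 34° +8° = 42°
rotate link 1 by -75°: θ ← 42° -75° = -33°
rotate link 1 by +27°: θ ← -33° +27° = -6°
rotate link 1 by -15°: θ ← -6° -15° = -21°
crank pin P = (r cos θ, r sin θ) = (15.870867, -6.092255)
h = r sin θ − e = -6.092255 − 3 = -9.092255
x = r cos θ + √(L² − h²) = 15.870867 + 180.771488 = 196.642355

196.6424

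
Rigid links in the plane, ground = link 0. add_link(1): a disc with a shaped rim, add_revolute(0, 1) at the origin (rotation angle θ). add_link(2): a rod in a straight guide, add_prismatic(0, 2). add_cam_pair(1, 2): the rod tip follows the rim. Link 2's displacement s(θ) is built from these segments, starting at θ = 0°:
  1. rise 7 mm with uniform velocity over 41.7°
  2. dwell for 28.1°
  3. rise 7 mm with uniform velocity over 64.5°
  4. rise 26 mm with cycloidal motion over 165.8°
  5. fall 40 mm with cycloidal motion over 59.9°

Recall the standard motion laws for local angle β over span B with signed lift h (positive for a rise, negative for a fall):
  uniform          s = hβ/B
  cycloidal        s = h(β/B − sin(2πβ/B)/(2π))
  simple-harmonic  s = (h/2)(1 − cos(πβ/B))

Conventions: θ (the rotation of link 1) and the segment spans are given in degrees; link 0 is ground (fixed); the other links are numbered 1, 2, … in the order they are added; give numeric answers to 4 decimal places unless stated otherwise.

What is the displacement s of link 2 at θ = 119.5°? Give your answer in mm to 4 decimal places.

segment 1 (0° to 41.7°, uniform, h = 7) is passed completely: s = 0.0000 + (7) = 7.0000
segment 2 (41.7° to 69.8°, dwell): s unchanged at 7.0000
θ = 119.5° falls in segment 3 (69.8° to 134.3°, uniform, h = 7): β = 119.5 − 69.8 = 49.7°, B = 64.5°; Δs = 7·49.7/64.5 = 5.3938; s = 7.0000 + 5.3938 = 12.3938

12.3938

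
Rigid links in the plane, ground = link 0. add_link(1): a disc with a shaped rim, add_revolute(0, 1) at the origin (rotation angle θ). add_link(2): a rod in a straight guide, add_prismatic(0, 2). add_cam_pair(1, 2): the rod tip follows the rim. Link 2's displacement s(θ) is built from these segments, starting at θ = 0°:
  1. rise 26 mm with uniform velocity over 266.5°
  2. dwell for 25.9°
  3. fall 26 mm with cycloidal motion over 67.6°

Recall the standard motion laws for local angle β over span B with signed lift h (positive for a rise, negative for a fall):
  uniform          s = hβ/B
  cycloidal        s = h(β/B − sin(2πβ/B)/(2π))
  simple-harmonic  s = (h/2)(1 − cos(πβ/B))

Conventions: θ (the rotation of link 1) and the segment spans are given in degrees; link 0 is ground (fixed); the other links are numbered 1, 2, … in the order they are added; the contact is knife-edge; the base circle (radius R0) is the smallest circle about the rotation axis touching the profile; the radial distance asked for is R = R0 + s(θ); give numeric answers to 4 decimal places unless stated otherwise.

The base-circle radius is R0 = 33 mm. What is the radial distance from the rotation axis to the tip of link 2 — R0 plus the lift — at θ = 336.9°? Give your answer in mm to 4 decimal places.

segment 1 (0° to 266.5°, uniform, h = 26) is passed completely: s = 0.0000 + (26) = 26.0000
segment 2 (266.5° to 292.4°, dwell): s unchanged at 26.0000
θ = 336.9° falls in segment 3 (292.4° to 360°, cycloidal, h = -26): β = 336.9 − 292.4 = 44.5°, B = 67.6°; Δs = -26·(0.6583 − sin(2π·0.6583)/(2π)) = -20.5851; s = 26.0000 − 20.5851 = 5.4149
R = R0 + s = 33 + 5.4149 = 38.4149

38.4149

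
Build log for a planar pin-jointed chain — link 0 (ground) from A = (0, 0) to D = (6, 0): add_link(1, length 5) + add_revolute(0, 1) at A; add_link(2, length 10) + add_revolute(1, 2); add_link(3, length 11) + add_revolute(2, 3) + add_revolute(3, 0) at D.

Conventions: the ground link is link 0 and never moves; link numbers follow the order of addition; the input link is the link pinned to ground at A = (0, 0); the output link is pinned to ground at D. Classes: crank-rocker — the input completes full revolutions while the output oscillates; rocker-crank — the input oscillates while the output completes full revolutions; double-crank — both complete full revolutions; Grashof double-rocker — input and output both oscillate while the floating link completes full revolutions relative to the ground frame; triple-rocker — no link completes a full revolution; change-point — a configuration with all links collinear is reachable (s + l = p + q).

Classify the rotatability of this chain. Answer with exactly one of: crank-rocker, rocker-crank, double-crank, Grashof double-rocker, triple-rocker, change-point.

lengths: ground=6, input=5, coupler=10, output=11
sorted: s=5 (shortest), l=11 (longest), p+q=16
s + l = 16 vs p + q = 16
s + l = p + q → change-point (collinear configuration reachable)

change-point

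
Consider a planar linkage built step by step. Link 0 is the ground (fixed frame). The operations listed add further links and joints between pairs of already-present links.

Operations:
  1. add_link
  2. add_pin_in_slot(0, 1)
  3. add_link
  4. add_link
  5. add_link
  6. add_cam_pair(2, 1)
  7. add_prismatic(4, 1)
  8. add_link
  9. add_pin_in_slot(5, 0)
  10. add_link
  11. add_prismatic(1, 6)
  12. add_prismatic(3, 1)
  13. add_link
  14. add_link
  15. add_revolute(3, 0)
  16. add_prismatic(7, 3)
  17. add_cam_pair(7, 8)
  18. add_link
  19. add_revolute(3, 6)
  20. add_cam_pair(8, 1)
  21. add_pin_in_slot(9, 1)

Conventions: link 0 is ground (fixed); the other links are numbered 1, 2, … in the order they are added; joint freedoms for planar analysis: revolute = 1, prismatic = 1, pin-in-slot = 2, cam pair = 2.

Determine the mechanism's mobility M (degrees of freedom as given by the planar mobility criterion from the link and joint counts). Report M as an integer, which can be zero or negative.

link 0 = ground. State L|J1|J2 = 1|0|0
+link1  2|0|0
PS(0,1) f=2→J2  2|0|1
+link2  3|0|1
+link3  4|0|1
+link4  5|0|1
C(2,1) f=2→J2  5|0|2
P(4,1) f=1→J1  5|1|2
+link5  6|1|2
PS(5,0) f=2→J2  6|1|3
+link6  7|1|3
P(1,6) f=1→J1  7|2|3
P(3,1) f=1→J1  7|3|3
+link7  8|3|3
+link8  9|3|3
R(3,0) f=1→J1  9|4|3
P(7,3) f=1→J1  9|5|3
C(7,8) f=2→J2  9|5|4
+link9  10|5|4
R(3,6) f=1→J1  10|6|4
C(8,1) f=2→J2  10|6|5
PS(9,1) f=2→J2  10|6|6
M = 3(10−1)−2·6−6 = 27−12−6 = 9

M = 9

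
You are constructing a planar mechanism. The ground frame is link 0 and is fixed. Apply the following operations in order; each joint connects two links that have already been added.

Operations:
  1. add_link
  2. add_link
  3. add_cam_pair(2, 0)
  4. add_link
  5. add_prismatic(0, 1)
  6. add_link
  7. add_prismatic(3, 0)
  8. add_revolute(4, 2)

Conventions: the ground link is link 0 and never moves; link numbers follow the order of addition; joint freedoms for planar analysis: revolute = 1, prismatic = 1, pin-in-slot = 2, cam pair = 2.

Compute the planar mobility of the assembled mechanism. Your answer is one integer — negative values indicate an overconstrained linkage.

ground; <1,0,0>
#1 <2,0,0>
#2 <3,0,0>
C:2↔0 J2 <3,0,1>
#3 <4,0,1>
P:0↔1 J1 <4,1,1>
#4 <5,1,1>
P:3↔0 J1 <5,2,1>
R:4↔2 J1 <5,3,1>
3×4 − 2×3 − 1×1 = 5

M = 5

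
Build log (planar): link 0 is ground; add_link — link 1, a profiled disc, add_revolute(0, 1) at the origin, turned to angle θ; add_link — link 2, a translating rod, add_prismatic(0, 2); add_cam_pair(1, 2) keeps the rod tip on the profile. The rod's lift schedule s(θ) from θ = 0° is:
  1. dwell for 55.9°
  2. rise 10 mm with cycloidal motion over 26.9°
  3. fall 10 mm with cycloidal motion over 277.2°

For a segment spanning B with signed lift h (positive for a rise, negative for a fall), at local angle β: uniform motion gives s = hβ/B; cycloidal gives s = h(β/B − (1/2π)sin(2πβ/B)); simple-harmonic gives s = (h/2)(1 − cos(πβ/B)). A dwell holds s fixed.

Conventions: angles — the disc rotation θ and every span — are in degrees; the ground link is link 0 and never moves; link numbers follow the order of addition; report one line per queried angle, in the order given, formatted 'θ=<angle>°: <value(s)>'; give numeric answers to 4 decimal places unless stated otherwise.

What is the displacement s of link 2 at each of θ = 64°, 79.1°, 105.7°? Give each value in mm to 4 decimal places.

seg 1 [0°–55.9°] dwell: s stays 0.0000
seg 2 [55.9°–82.8°] cycloidal, h=10: θ=64° here. β=8.1, B=26.9. 10·(0.3011 − sin(2π·0.3011)/(2π)) = 1.5010 → s = 1.5010
seg 2 [55.9°–82.8°] cycloidal, h=10: θ=79.1° here. β=23.2, B=26.9. 10·(0.8625 − sin(2π·0.8625)/(2π)) = 9.8351 → s = 9.8351
seg 2 [55.9°–82.8°] cycloidal, h=10: full span → s += 10 → s = 10.0000
seg 3 [82.8°–360°] cycloidal, h=-10: θ=105.7° here. β=22.9, B=277.2. -10·(0.0826 − sin(2π·0.0826)/(2π)) = -0.0366 → s = 9.9634

θ=64°: 1.5010
θ=79.1°: 9.8351
θ=105.7°: 9.9634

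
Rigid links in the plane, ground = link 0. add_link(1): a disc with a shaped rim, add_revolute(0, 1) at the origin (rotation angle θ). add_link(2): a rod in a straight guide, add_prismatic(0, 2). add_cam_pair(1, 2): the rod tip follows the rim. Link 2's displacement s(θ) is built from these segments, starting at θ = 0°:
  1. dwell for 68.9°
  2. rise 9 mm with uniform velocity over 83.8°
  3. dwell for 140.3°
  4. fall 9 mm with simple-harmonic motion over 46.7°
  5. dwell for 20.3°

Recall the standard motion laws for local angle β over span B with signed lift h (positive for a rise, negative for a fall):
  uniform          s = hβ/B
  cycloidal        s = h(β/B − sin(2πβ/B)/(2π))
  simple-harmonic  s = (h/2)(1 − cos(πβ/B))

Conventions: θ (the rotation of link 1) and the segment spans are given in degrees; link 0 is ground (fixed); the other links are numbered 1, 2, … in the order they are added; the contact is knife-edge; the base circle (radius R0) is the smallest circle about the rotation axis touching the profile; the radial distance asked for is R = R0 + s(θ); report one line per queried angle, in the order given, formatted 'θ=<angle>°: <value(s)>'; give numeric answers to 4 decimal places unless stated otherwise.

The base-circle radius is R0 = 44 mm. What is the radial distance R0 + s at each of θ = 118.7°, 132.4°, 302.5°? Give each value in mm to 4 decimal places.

segment 1 (0° to 68.9°, dwell): s unchanged at 0.0000
θ = 118.7° falls in segment 2 (68.9° to 152.7°, uniform, h = 9): β = 118.7 − 68.9 = 49.8°, B = 83.8°; Δs = 9·49.8/83.8 = 5.3484; s = 0.0000 + 5.3484 = 5.3484
θ = 132.4° falls in segment 2 (68.9° to 152.7°, uniform, h = 9): β = 132.4 − 68.9 = 63.5°, B = 83.8°; Δs = 9·63.5/83.8 = 6.8198; s = 0.0000 + 6.8198 = 6.8198
segment 2 (68.9° to 152.7°, uniform, h = 9) is passed completely: s = 0.0000 + (9) = 9.0000
segment 3 (152.7° to 293°, dwell): s unchanged at 9.0000
θ = 302.5° falls in segment 4 (293° to 339.7°, simple-harmonic, h = -9): β = 302.5 − 293 = 9.5°, B = 46.7°; Δs = -9/2·(1 − cos(π·0.2034)) = -0.8881; s = 9.0000 − 0.8881 = 8.1119
θ=118.7°: R = R0 + s = 44 + 5.3484 = 49.3484
θ=132.4°: R = R0 + s = 44 + 6.8198 = 50.8198
θ=302.5°: R = R0 + s = 44 + 8.1119 = 52.1119

θ=118.7°: 49.3484
θ=132.4°: 50.8198
θ=302.5°: 52.1119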